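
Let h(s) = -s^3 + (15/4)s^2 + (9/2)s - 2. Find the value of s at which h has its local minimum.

-1/2

Critical points: h'(s) = -3s^2 + (15/2)s + 9/2 vanishes at s = -1/2, 3.
h''(s) = -6s + 15/2. h''(-1/2) = 21/2 > 0 ⇒ local minimum; h''(3) = -21/2 < 0 ⇒ local maximum.
So the local minimum value is h(-1/2) = -51/16.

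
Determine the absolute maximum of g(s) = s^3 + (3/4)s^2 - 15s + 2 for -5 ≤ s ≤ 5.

Differentiating, g'(s) = 3s^2 + (3/2)s - 15; which vanishes at s = -5/2 and s = 2.
Compare values at every candidate in [-5, 5]: g(-5) = -117/4; g(-5/2) = 457/16; g(2) = -17; g(5) = 283/4.
So the maximum is g(5) = 283/4.

283/4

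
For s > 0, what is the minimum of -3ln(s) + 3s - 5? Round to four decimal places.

f'(s) = -3/s + 3 = 0 gives s = 1.
f''(s) = 3/s², which is positive for s > 0, so this is a local minimum.
f(1) = -3·ln(1) + 3 - 5 ≈ -2.0000.

-2.0000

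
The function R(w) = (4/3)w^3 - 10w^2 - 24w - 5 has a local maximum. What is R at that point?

23/3

Critical points: R'(w) = 4w^2 - 20w - 24 vanishes at w = -1, 6.
Since R''(w) = 8w - 20, we get R''(-1) = -28 < 0 ⇒ local maximum; R''(6) = 28 > 0 ⇒ local minimum.
Thus R has its local maximum at w = -1, with value 23/3.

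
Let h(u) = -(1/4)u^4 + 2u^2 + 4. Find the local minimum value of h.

4

h'(u) = -u^3 + 4u = 0 at u = -2, 0, 2.
Since h''(u) = -3u^2 + 4, we get h''(-2) = -8 < 0 ⇒ local maximum; h''(0) = 4 > 0 ⇒ local minimum; h''(2) = -8 < 0 ⇒ local maximum.
So the local minimum value is h(0) = 4.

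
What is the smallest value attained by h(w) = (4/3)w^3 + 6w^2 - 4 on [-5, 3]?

Differentiating, h'(w) = 4w^2 + 12w; which vanishes at w = -3 and w = 0.
Candidates: h(-5) = -62/3; h(-3) = 14; h(0) = -4; h(3) = 86.
The minimum over the interval is -62/3, attained at w = -5.

-62/3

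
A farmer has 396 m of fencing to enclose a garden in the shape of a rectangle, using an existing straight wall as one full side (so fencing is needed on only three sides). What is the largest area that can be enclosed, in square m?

19602

Let the sides perpendicular to the wall have length x and the parallel side y, so 2x + y = 396 and the area is A = xy = x(396 − 2x).
A'(x) = 396 − 4x = 0 gives x = 99, and A''(x) = −4 < 0 confirms a maximum.
Then y = 396 − 2·99 = 198 and A = 19602.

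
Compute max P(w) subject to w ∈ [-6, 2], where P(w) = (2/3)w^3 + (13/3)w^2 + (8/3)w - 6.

22

Differentiating, P'(w) = 2w^2 + (26/3)w + 8/3; which vanishes at w = -4 and w = -1/3.
Evaluating at the critical points and endpoints: P(-6) = -10; P(-4) = 10; P(-1/3) = -521/81; P(2) = 22.
The maximum over the interval is 22, attained at w = 2.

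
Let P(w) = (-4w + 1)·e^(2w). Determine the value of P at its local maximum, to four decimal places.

By the product rule, P'(w) = (-8w - 2)·e^(2w). Since e^(2w) > 0, the only critical point is w = -1/4.
P''(-1/4) has the same sign as -8 < 0, so this is a local maximum.
P(-1/4) = (2)·e^(-1/2) ≈ 1.2131.

1.2131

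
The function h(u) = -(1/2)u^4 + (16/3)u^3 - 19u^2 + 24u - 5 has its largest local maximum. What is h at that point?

29/6

h'(u) = -2u^3 + 16u^2 - 38u + 24 = 0 at u = 1, 3, 4.
Since h''(u) = -6u^2 + 32u - 38, we get h''(1) = -12 < 0 ⇒ local maximum; h''(3) = 4 > 0 ⇒ local minimum; h''(4) = -6 < 0 ⇒ local maximum.
So the largest local maximum value is h(1) = 29/6.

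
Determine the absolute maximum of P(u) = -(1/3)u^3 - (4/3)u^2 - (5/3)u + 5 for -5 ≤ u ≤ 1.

Differentiating, P'(u) = -u^2 - (8/3)u - 5/3; which vanishes at u = -5/3 and u = -1.
Compare values at every candidate in [-5, 1]: P(-5) = 65/3, P(-5/3) = 455/81, P(-1) = 17/3, P(1) = 5/3.
Hence the absolute maximum is 65/3 at u = -5.

65/3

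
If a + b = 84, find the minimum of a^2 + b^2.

With a + b = 84, a^2 + b^2 = a^2 + (84 − a)^2.
The derivative 2a − 2(84 − a) = 4a − 168 vanishes at a = 42; second derivative 4 > 0, a minimum.
The minimum is 2·(42)^2 = 3528.

3528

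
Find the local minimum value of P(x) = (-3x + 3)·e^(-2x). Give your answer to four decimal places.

-0.0747

By the product rule, P'(x) = (6x - 9)·e^(-2x). Since e^(-2x) > 0, the only critical point is x = 3/2.
P''(3/2) has the same sign as 6 > 0, so this is a local minimum.
P(3/2) = (-3/2)·e^(-3) ≈ -0.0747.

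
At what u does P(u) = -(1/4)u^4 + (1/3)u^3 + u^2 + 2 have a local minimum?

0

Critical points: P'(u) = -u^3 + u^2 + 2u vanishes at u = -1, 0, 2.
P''(u) = -3u^2 + 2u + 2. P''(-1) = -3 < 0 ⇒ local maximum; P''(0) = 2 > 0 ⇒ local minimum; P''(2) = -6 < 0 ⇒ local maximum.
So the local minimum value is P(0) = 2.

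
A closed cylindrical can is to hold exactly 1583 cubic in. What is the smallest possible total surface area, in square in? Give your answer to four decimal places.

751.9145

With radius r and height h, πr²h = 1583 so h = 1583/(πr²), and S(r) = 2πr² + 2πrh = 2πr² + 2·1583/r.
S'(r) = 4πr − 2·1583/r² = 0 ⇒ r³ = 1583/(2π), so r ≈ 6.3159 and h = 2r ≈ 12.6318.
S''(r) = 4π + 4·1583/r³ > 0, so this is the minimum; S ≈ 751.9145.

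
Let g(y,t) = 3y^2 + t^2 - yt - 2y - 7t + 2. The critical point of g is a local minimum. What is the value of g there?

∂g/∂y = 6y - t - 2 = 0 and ∂g/∂t = -y + 2t - 7 = 0, so (y, t) = (1, 4).
The Hessian has g_{yy} = 6, g_{tt} = 2, g_{yt} = -1, giving D = 11 > 0 with g_{yy} > 0, so the point is a local minimum.
g(1, 4) = -13.

-13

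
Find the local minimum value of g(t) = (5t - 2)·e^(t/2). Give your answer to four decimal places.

-4.4933

g'(t) = 5·e^(t/2) + (5t - 2)·(1/2)·e^(t/2) = ((5/2)t + 4)·e^(t/2). Since e^(t/2) > 0, the only critical point is t = -8/5.
g''(-8/5) has the same sign as 5/2 > 0, so this is a local minimum.
g(-8/5) = (-10)·e^(-4/5) ≈ -4.4933.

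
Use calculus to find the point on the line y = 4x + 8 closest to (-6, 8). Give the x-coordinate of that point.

-6/17

Minimize D(x)^2 = (x + 6)^2 + (4x)^2.
d/dx[D^2] = 2(x + 6) + 2·4·(4x) = 0 ⇒ x = -6/17.
Then y = 112/17 and the distance is √(576/17) ≈ 5.8209.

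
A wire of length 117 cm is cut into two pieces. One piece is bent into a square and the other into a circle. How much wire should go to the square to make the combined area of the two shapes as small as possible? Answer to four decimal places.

Let x be the length used for the square. Square side x/4; circle radius (117−x)/(2π).
A(x) = (x/4)² + π·((117−x)/(2π))² = x²/16 + (117−x)²/(4π) for 0 ≤ x ≤ 117. A'(x) = x/8 − (117−x)/(2π) = 0 gives x = 4·117/(π+4) ≈ 65.5316.
A'' = 1/8 + 1/(2π) > 0, so this gives the minimum combined area; x ≈ 65.5316 cm to the square.

65.5316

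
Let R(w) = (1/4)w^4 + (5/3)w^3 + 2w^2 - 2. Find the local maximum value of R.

-17/12

R'(w) = w^3 + 5w^2 + 4w. Setting R'(w) = 0 gives w ∈ {-4, -1, 0}.
R''(w) = 3w^2 + 10w + 4. R''(-4) = 12 > 0 ⇒ local minimum; R''(-1) = -3 < 0 ⇒ local maximum; R''(0) = 4 > 0 ⇒ local minimum.
Thus R has its local maximum at w = -1, with value -17/12.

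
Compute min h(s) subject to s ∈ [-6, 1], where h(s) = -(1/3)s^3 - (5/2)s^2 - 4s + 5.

The derivative is -s^2 - 5s - 4, which vanishes at s = -4 and s = -1.
Evaluating at the critical points and endpoints: h(-6) = 11,  h(-4) = 7/3,  h(-1) = 41/6,  h(1) = -11/6.
So the minimum is h(1) = -11/6.

-11/6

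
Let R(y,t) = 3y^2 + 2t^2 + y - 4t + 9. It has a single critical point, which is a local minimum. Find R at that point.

∂R/∂y = 6y + 1 = 0 and ∂R/∂t = 4t - 4 = 0, so (y, t) = (-1/6, 1).
The Hessian has R_{yy} = 6, R_{tt} = 4, R_{yt} = 0, giving D = 24 > 0 with R_{yy} > 0, so the point is a local minimum.
R(-1/6, 1) = 83/12.

83/12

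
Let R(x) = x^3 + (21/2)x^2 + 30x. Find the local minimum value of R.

-26

Critical points: R'(x) = 3x^2 + 21x + 30 vanishes at x = -5, -2.
Since R''(x) = 6x + 21, we get R''(-5) = -9 < 0 ⇒ local maximum; R''(-2) = 9 > 0 ⇒ local minimum.
Thus R has its local minimum at x = -2, with value -26.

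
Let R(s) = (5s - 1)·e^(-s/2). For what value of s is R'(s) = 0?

By the product rule, R'(s) = (-(5/2)s + 11/2)·e^(-s/2). Since e^(-s/2) > 0, the only critical point is s = 11/5.
R''(11/5) has the same sign as -5/2 < 0, so this is a local maximum.
R(11/5) = (10)·e^(-11/10) ≈ 3.3287.

11/5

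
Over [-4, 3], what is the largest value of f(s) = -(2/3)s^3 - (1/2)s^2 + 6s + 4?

44/3

Differentiating, f'(s) = -2s^2 - s + 6; which vanishes at s = -2 and s = 3/2.
Evaluating at the critical points and endpoints: f(-4) = 44/3,  f(-2) = -14/3,  f(3/2) = 77/8,  f(3) = -1/2.
The maximum over the interval is 44/3, attained at s = -4.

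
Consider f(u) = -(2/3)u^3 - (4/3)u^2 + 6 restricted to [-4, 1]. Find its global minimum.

4

f'(u) = -2u^2 - (8/3)u, which vanishes at u = -4/3 and u = 0.
Candidates: f(-4) = 82/3, f(-4/3) = 422/81, f(0) = 6, f(1) = 4.
Hence the absolute minimum is 4 at u = 1.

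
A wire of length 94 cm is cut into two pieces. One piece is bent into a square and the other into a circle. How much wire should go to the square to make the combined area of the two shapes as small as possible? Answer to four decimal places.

52.6493

Let x be the length used for the square. Square side x/4; circle radius (94−x)/(2π).
A(x) = (x/4)² + π·((94−x)/(2π))² = x²/16 + (94−x)²/(4π) for 0 ≤ x ≤ 94. A'(x) = x/8 − (94−x)/(2π) = 0 gives x = 4·94/(π+4) ≈ 52.6493.
A'' = 1/8 + 1/(2π) > 0, so this gives the minimum combined area; x ≈ 52.6493 cm to the square.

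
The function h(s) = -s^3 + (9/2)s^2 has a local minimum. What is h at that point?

0

h'(s) = -3s^2 + 9s = 0 at s = 0, 3.
Second-derivative test with h''(s) = -6s + 9: h''(0) = 9 > 0 ⇒ local minimum; h''(3) = -9 < 0 ⇒ local maximum.
So the local minimum value is h(0) = 0.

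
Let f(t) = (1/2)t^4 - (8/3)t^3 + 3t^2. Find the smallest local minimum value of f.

-9/2

Critical points: f'(t) = 2t^3 - 8t^2 + 6t vanishes at t = 0, 1, 3.
f''(t) = 6t^2 - 16t + 6. f''(0) = 6 > 0 ⇒ local minimum; f''(1) = -4 < 0 ⇒ local maximum; f''(3) = 12 > 0 ⇒ local minimum.
The smallest local minimum is f(3) = -9/2.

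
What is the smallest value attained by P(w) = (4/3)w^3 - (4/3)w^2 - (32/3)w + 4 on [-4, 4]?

P'(w) = 4w^2 - (8/3)w - 32/3, which vanishes at w = -4/3 and w = 2.
Compare values at every candidate in [-4, 4]: P(-4) = -60,  P(-4/3) = 1028/81,  P(2) = -12,  P(4) = 76/3.
So the minimum is P(-4) = -60.

-60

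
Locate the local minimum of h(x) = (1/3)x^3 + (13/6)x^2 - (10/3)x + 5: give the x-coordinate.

h'(x) = x^2 + (13/3)x - 10/3. Setting h'(x) = 0 gives x ∈ {-5, 2/3}.
Second-derivative test with h''(x) = 2x + 13/3: h''(-5) = -17/3 < 0 ⇒ local maximum; h''(2/3) = 17/3 > 0 ⇒ local minimum.
The local minimum is h(2/3) = 311/81.

2/3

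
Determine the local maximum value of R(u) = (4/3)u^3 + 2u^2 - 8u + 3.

49/3

R'(u) = 4u^2 + 4u - 8 = 0 at u = -2, 1.
R''(u) = 8u + 4. R''(-2) = -12 < 0 ⇒ local maximum; R''(1) = 12 > 0 ⇒ local minimum.
Thus R has its local maximum at u = -2, with value 49/3.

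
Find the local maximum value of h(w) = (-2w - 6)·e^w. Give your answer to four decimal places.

0.0366

h'(w) = (-2)·e^w + (-2w - 6)·1·e^w = (-2w - 8)·e^w. Since e^w > 0, the only critical point is w = -4.
h''(-4) has the same sign as -2 < 0, so this is a local maximum.
h(-4) = (2)·e^(-4) ≈ 0.0366.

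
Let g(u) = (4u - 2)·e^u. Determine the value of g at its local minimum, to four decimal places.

By the product rule, g'(u) = (4u + 2)·e^u. Since e^u > 0, the only critical point is u = -1/2.
g''(-1/2) has the same sign as 4 > 0, so this is a local minimum.
g(-1/2) = (-4)·e^(-1/2) ≈ -2.4261.

-2.4261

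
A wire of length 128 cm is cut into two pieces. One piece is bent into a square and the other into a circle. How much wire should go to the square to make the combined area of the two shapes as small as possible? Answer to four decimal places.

Let x be the length used for the square. Square side x/4; circle radius (128−x)/(2π).
A(x) = (x/4)² + π·((128−x)/(2π))² = x²/16 + (128−x)²/(4π) for 0 ≤ x ≤ 128. A'(x) = x/8 − (128−x)/(2π) = 0 gives x = 4·128/(π+4) ≈ 71.6927.
A'' = 1/8 + 1/(2π) > 0, so this gives the minimum combined area; x ≈ 71.6927 cm to the square.

71.6927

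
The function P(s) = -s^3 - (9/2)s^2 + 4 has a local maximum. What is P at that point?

Critical points: P'(s) = -3s^2 - 9s vanishes at s = -3, 0.
Since P''(s) = -6s - 9, we get P''(-3) = 9 > 0 ⇒ local minimum; P''(0) = -9 < 0 ⇒ local maximum.
Thus P has its local maximum at s = 0, with value 4.

4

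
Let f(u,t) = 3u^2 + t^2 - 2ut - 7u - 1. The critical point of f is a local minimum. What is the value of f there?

∂f/∂u = 6u - 2t - 7 = 0 and ∂f/∂t = -2u + 2t = 0, so (u, t) = (7/4, 7/4).
The Hessian has f_{uu} = 6, f_{tt} = 2, f_{ut} = -2, giving D = 8 > 0 with f_{uu} > 0, so the point is a local minimum.
f(7/4, 7/4) = -57/8.

-57/8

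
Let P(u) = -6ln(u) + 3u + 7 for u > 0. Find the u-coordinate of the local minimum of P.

2

P'(u) = -6/u + 3 = 0 gives u = 2.
P''(u) = 6/u², which is positive for u > 0, so this is a local minimum.
P(2) = -6·ln(2) + 6 + 7 ≈ 8.8411.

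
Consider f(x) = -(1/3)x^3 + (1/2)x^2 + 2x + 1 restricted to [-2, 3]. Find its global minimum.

-1/6

Differentiating, f'(x) = -x^2 + x + 2; which vanishes at x = -1 and x = 2.
Evaluating at the critical points and endpoints: f(-2) = 5/3,  f(-1) = -1/6,  f(2) = 13/3,  f(3) = 5/2.
The minimum over the interval is -1/6, attained at x = -1.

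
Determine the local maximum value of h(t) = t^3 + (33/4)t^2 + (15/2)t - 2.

167/4

h'(t) = 3t^2 + (33/2)t + 15/2 = 0 at t = -5, -1/2.
Since h''(t) = 6t + 33/2, we get h''(-5) = -27/2 < 0 ⇒ local maximum; h''(-1/2) = 27/2 > 0 ⇒ local minimum.
So the local maximum value is h(-5) = 167/4.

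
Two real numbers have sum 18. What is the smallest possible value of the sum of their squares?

162

With a + b = 18, a^2 + b^2 = a^2 + (18 − a)^2.
The derivative 2a − 2(18 − a) = 4a − 36 vanishes at a = 9; second derivative 4 > 0, a minimum.
The minimum is 2·(9)^2 = 162.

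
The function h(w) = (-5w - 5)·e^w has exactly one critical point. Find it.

-2

By the product rule, h'(w) = (-5w - 10)·e^w. Since e^w > 0, the only critical point is w = -2.
h''(-2) has the same sign as -5 < 0, so this is a local maximum.
h(-2) = (5)·e^(-2) ≈ 0.6767.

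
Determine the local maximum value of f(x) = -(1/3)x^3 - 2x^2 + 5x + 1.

Critical points: f'(x) = -x^2 - 4x + 5 vanishes at x = -5, 1.
Since f''(x) = -2x - 4, we get f''(-5) = 6 > 0 ⇒ local minimum; f''(1) = -6 < 0 ⇒ local maximum.
The local maximum is f(1) = 11/3.

11/3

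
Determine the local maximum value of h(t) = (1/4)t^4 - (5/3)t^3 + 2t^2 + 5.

Critical points: h'(t) = t^3 - 5t^2 + 4t vanishes at t = 0, 1, 4.
h''(t) = 3t^2 - 10t + 4. h''(0) = 4 > 0 ⇒ local minimum; h''(1) = -3 < 0 ⇒ local maximum; h''(4) = 12 > 0 ⇒ local minimum.
The local maximum is h(1) = 67/12.

67/12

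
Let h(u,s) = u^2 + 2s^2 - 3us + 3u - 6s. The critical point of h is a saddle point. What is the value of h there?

0

∂h/∂u = 2u - 3s + 3 = 0 and ∂h/∂s = -3u + 4s - 6 = 0, so (u, s) = (-6, -3).
The Hessian has h_{uu} = 2, h_{ss} = 4, h_{us} = -3, giving D = -1 < 0, so the point is a saddle point.
h(-6, -3) = 0.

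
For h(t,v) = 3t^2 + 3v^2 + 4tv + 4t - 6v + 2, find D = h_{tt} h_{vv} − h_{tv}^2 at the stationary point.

∂h/∂t = 6t + 4v + 4 = 0 and ∂h/∂v = 4t + 6v - 6 = 0, so (t, v) = (-12/5, 13/5).
The Hessian has h_{tt} = 6, h_{vv} = 6, h_{tv} = 4, giving D = 20 > 0 with h_{tt} > 0, so the point is a local minimum.
D = (6)·(6) − (4)^2 = 20.

20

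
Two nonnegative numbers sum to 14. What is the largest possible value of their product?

With x + y = 14, the product is P(x) = x(14 − x).
P'(x) = 14 − 2x = 0 gives x = 7; P'' = −2 < 0, so this is the maximum.
P = 7·7 = 49.

49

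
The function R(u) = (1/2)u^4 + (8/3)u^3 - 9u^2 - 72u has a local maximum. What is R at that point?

R'(u) = 2u^3 + 8u^2 - 18u - 72. Setting R'(u) = 0 gives u ∈ {-4, -3, 3}.
Second-derivative test with R''(u) = 6u^2 + 16u - 18: R''(-4) = 14 > 0 ⇒ local minimum; R''(-3) = -12 < 0 ⇒ local maximum; R''(3) = 84 > 0 ⇒ local minimum.
The local maximum is R(-3) = 207/2.

207/2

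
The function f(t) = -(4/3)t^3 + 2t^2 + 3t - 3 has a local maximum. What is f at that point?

f'(t) = -4t^2 + 4t + 3 = 0 at t = -1/2, 3/2.
Since f''(t) = -8t + 4, we get f''(-1/2) = 8 > 0 ⇒ local minimum; f''(3/2) = -8 < 0 ⇒ local maximum.
The local maximum is f(3/2) = 3/2.

3/2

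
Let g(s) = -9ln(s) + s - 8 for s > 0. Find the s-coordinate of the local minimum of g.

9

g'(s) = -9/s + 1 = 0 gives s = 9.
g''(s) = 9/s², which is positive for s > 0, so this is a local minimum.
g(9) = -9·ln(9) + 9 - 8 ≈ -18.7750.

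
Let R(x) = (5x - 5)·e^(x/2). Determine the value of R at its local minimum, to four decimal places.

Differentiating with the product rule gives R'(x) = ((5/2)x + 5/2)·e^(x/2). Since e^(x/2) > 0, the only critical point is x = -1.
R''(-1) has the same sign as 5/2 > 0, so this is a local minimum.
R(-1) = (-10)·e^(-1/2) ≈ -6.0653.

-6.0653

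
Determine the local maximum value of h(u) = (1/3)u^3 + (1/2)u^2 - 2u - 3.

1/3

h'(u) = u^2 + u - 2 = 0 at u = -2, 1.
Second-derivative test with h''(u) = 2u + 1: h''(-2) = -3 < 0 ⇒ local maximum; h''(1) = 3 > 0 ⇒ local minimum.
The local maximum is h(-2) = 1/3.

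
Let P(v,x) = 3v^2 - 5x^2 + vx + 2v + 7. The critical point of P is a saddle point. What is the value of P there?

∂P/∂v = 6v + x + 2 = 0 and ∂P/∂x = v - 10x = 0, so (v, x) = (-20/61, -2/61).
The Hessian has P_{vv} = 6, P_{xx} = -10, P_{vx} = 1, giving D = -61 < 0, so the point is a saddle point.
P(-20/61, -2/61) = 407/61.

407/61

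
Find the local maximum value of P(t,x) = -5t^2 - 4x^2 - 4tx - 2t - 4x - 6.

∂P/∂t = -10t - 4x - 2 = 0 and ∂P/∂x = -4t - 8x - 4 = 0, so (t, x) = (0, -1/2).
The Hessian has P_{tt} = -10, P_{xx} = -8, P_{tx} = -4, giving D = 64 > 0 with P_{tt} < 0, so the point is a local maximum.
P(0, -1/2) = -5.

-5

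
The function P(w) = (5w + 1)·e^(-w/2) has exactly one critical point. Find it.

P'(w) = 5·e^(-w/2) + (5w + 1)·(-1/2)·e^(-w/2) = (-(5/2)w + 9/2)·e^(-w/2). Since e^(-w/2) > 0, the only critical point is w = 9/5.
P''(9/5) has the same sign as -5/2 < 0, so this is a local maximum.
P(9/5) = (10)·e^(-9/10) ≈ 4.0657.

9/5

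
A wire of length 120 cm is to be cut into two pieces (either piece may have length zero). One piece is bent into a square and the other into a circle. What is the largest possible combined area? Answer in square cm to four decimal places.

1145.9156

Let x be the length used for the square. Square side x/4; circle radius (120−x)/(2π).
A(x) = (x/4)² + π·((120−x)/(2π))² = x²/16 + (120−x)²/(4π) for 0 ≤ x ≤ 120. A'(x) = x/8 − (120−x)/(2π) = 0 gives x = 4·120/(π+4) ≈ 67.2119.
A'' > 0, so the interior critical point is a minimum; the maximum is at an endpoint. A(0) = 1145.9156 and A(120) = 900.0000, so the largest area is 1145.9156.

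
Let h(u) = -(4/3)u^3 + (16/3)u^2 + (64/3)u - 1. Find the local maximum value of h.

253/3

h'(u) = -4u^2 + (32/3)u + 64/3. Setting h'(u) = 0 gives u ∈ {-4/3, 4}.
h''(u) = -8u + 32/3. h''(-4/3) = 64/3 > 0 ⇒ local minimum; h''(4) = -64/3 < 0 ⇒ local maximum.
So the local maximum value is h(4) = 253/3.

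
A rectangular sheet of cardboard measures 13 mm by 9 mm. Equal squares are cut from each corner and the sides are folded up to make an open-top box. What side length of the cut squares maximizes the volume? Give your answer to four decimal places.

1.7446

With cut size x, the volume is V(x) = x(13 − 2x)(9 − 2x) for 0 < x < 4.5.
V'(x) = 12x^2 − 88x + 117. Setting V'(x) = 0 gives x ≈ 1.7446 (the root in (0, 4.5)).
V''(x) = 24x − 88 is negative there, so this is the maximum; V ≈ 91.4382.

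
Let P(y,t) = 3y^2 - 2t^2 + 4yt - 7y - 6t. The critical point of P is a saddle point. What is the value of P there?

∂P/∂y = 6y + 4t - 7 = 0 and ∂P/∂t = 4y - 4t - 6 = 0, so (y, t) = (13/10, -1/5).
The Hessian has P_{yy} = 6, P_{tt} = -4, P_{yt} = 4, giving D = -40 < 0, so the point is a saddle point.
P(13/10, -1/5) = -79/20.

-79/20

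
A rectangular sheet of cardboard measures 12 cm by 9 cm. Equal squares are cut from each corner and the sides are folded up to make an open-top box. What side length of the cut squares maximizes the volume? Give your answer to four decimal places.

1.6972

With cut size x, the volume is V(x) = x(12 − 2x)(9 − 2x) for 0 < x < 4.5.
V'(x) = 12x^2 − 84x + 108. Setting V'(x) = 0 gives x ≈ 1.6972 (the root in (0, 4.5)).
V''(x) = 24x − 84 is negative there, so this is the maximum; V ≈ 81.8722.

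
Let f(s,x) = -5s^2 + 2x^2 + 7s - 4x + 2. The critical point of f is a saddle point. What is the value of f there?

∂f/∂s = -10s + 7 = 0 and ∂f/∂x = 4x - 4 = 0, so (s, x) = (7/10, 1).
The Hessian has f_{ss} = -10, f_{xx} = 4, f_{sx} = 0, giving D = -40 < 0, so the point is a saddle point.
f(7/10, 1) = 49/20.

49/20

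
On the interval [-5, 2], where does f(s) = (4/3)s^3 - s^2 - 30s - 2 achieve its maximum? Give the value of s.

The derivative is 4s^2 - 2s - 30, whose only zero in [-5, 2] is s = -5/2.
Compare values at every candidate in [-5, 2]: f(-5) = -131/3, f(-5/2) = 551/12, f(2) = -166/3.
So the maximum is f(-5/2) = 551/12.

-5/2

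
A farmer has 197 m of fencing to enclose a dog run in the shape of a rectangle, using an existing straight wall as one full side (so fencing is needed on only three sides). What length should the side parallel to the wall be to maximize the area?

Let the sides perpendicular to the wall have length x and the parallel side y, so 2x + y = 197 and the area is A = xy = x(197 − 2x).
A'(x) = 197 − 4x = 0 gives x = 197/4, and A''(x) = −4 < 0 confirms a maximum.
Then y = 197 − 2·197/4 = 197/2 and A = 38809/8.

197/2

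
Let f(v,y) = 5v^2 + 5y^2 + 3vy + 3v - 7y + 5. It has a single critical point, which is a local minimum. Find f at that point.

102/91

∂f/∂v = 10v + 3y + 3 = 0 and ∂f/∂y = 3v + 10y - 7 = 0, so (v, y) = (-51/91, 79/91).
The Hessian has f_{vv} = 10, f_{yy} = 10, f_{vy} = 3, giving D = 91 > 0 with f_{vv} > 0, so the point is a local minimum.
f(-51/91, 79/91) = 102/91.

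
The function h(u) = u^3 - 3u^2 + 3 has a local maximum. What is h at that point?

3

Critical points: h'(u) = 3u^2 - 6u vanishes at u = 0, 2.
Second-derivative test with h''(u) = 6u - 6: h''(0) = -6 < 0 ⇒ local maximum; h''(2) = 6 > 0 ⇒ local minimum.
So the local maximum value is h(0) = 3.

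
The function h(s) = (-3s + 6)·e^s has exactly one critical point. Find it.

1

h'(s) = (-3)·e^s + (-3s + 6)·1·e^s = (-3s + 3)·e^s. Since e^s > 0, the only critical point is s = 1.
h''(1) has the same sign as -3 < 0, so this is a local maximum.
h(1) = (3)·e^(1) ≈ 8.1548.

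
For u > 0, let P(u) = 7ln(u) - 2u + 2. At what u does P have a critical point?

7/2

P'(u) = 7/u − 2 = 0 gives u = 7/2.
P''(u) = -7/u², which is negative for u > 0, so this is a local maximum.
P(7/2) = 7·ln(7/2) - 7 + 2 ≈ 3.7693.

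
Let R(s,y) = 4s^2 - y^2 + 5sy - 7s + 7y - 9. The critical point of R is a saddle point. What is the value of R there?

23/41

∂R/∂s = 8s + 5y - 7 = 0 and ∂R/∂y = 5s - 2y + 7 = 0, so (s, y) = (-21/41, 91/41).
The Hessian has R_{ss} = 8, R_{yy} = -2, R_{sy} = 5, giving D = -41 < 0, so the point is a saddle point.
R(-21/41, 91/41) = 23/41.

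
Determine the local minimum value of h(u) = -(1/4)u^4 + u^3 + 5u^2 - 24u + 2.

Critical points: h'(u) = -u^3 + 3u^2 + 10u - 24 vanishes at u = -3, 2, 4.
h''(u) = -3u^2 + 6u + 10. h''(-3) = -35 < 0 ⇒ local maximum; h''(2) = 10 > 0 ⇒ local minimum; h''(4) = -14 < 0 ⇒ local maximum.
The local minimum is h(2) = -22.

-22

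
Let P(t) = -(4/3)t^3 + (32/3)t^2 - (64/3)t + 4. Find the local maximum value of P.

4

P'(t) = -4t^2 + (64/3)t - 64/3. Setting P'(t) = 0 gives t ∈ {4/3, 4}.
P''(t) = -8t + 64/3. P''(4/3) = 32/3 > 0 ⇒ local minimum; P''(4) = -32/3 < 0 ⇒ local maximum.
The local maximum is P(4) = 4.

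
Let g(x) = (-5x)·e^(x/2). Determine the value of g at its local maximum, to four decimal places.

3.6788

By the product rule, g'(x) = (-(5/2)x - 5)·e^(x/2). Since e^(x/2) > 0, the only critical point is x = -2.
g''(-2) has the same sign as -5/2 < 0, so this is a local maximum.
g(-2) = (10)·e^(-1) ≈ 3.6788.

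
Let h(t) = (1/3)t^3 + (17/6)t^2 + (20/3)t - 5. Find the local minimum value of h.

-1585/162

Critical points: h'(t) = t^2 + (17/3)t + 20/3 vanishes at t = -4, -5/3.
Since h''(t) = 2t + 17/3, we get h''(-4) = -7/3 < 0 ⇒ local maximum; h''(-5/3) = 7/3 > 0 ⇒ local minimum.
So the local minimum value is h(-5/3) = -1585/162.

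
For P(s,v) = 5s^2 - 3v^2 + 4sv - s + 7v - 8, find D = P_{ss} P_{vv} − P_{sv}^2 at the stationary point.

-76

∂P/∂s = 10s + 4v - 1 = 0 and ∂P/∂v = 4s - 6v + 7 = 0, so (s, v) = (-11/38, 37/38).
The Hessian has P_{ss} = 10, P_{vv} = -6, P_{sv} = 4, giving D = -76 < 0, so the point is a saddle point.
D = (10)·(-6) − (4)^2 = -76.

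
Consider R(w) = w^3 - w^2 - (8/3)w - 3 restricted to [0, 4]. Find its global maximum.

103/3

The derivative is 3w^2 - 2w - 8/3, whose only zero in [0, 4] is w = 4/3.
Candidates: R(0) = -3; R(4/3) = -161/27; R(4) = 103/3.
The maximum over the interval is 103/3, attained at w = 4.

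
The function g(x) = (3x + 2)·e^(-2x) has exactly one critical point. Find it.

-1/6

By the product rule, g'(x) = (-6x - 1)·e^(-2x). Since e^(-2x) > 0, the only critical point is x = -1/6.
g''(-1/6) has the same sign as -6 < 0, so this is a local maximum.
g(-1/6) = (3/2)·e^(1/3) ≈ 2.0934.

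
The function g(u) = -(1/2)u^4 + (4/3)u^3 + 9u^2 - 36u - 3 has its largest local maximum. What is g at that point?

219/2

g'(u) = -2u^3 + 4u^2 + 18u - 36 = 0 at u = -3, 2, 3.
Since g''(u) = -6u^2 + 8u + 18, we get g''(-3) = -60 < 0 ⇒ local maximum; g''(2) = 10 > 0 ⇒ local minimum; g''(3) = -12 < 0 ⇒ local maximum.
The largest local maximum is g(-3) = 219/2.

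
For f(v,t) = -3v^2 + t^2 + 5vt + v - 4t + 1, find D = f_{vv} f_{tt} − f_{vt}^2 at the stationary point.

∂f/∂v = -6v + 5t + 1 = 0 and ∂f/∂t = 5v + 2t - 4 = 0, so (v, t) = (22/37, 19/37).
The Hessian has f_{vv} = -6, f_{tt} = 2, f_{vt} = 5, giving D = -37 < 0, so the point is a saddle point.
D = (-6)·(2) − (5)^2 = -37.

-37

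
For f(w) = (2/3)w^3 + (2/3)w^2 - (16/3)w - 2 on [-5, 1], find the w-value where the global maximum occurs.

f'(w) = 2w^2 + (4/3)w - 16/3, whose only zero in [-5, 1] is w = -2.
Compare values at every candidate in [-5, 1]: f(-5) = -42,  f(-2) = 6,  f(1) = -6.
So the maximum is f(-2) = 6.

-2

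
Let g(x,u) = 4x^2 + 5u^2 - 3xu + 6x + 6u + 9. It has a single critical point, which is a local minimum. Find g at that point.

∂g/∂x = 8x - 3u + 6 = 0 and ∂g/∂u = -3x + 10u + 6 = 0, so (x, u) = (-78/71, -66/71).
The Hessian has g_{xx} = 8, g_{uu} = 10, g_{xu} = -3, giving D = 71 > 0 with g_{xx} > 0, so the point is a local minimum.
g(-78/71, -66/71) = 207/71.

207/71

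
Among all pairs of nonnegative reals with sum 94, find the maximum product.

With x + y = 94, the product is P(x) = x(94 − x).
P'(x) = 94 − 2x = 0 gives x = 47; P'' = −2 < 0, so this is the maximum.
P = 47·47 = 2209.

2209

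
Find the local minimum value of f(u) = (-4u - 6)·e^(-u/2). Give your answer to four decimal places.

By the product rule, f'(u) = (2u - 1)·e^(-u/2). Since e^(-u/2) > 0, the only critical point is u = 1/2.
f''(1/2) has the same sign as 2 > 0, so this is a local minimum.
f(1/2) = (-8)·e^(-1/4) ≈ -6.2304.

-6.2304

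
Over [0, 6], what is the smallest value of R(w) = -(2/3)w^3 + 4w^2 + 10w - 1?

-1

Differentiating, R'(w) = -2w^2 + 8w + 10; whose only zero in [0, 6] is w = 5.
Evaluating at the critical points and endpoints: R(0) = -1, R(5) = 197/3, R(6) = 59.
Hence the absolute minimum is -1 at w = 0.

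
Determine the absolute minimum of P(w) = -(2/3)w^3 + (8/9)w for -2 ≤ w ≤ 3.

Differentiating, P'(w) = -2w^2 + 8/9; which vanishes at w = -2/3 and w = 2/3.
Evaluating at the critical points and endpoints: P(-2) = 32/9; P(-2/3) = -32/81; P(2/3) = 32/81; P(3) = -46/3.
Hence the absolute minimum is -46/3 at w = 3.

-46/3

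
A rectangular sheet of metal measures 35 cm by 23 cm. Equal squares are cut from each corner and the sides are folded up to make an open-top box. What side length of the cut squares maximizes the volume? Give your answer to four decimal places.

With cut size x, the volume is V(x) = x(35 − 2x)(23 − 2x) for 0 < x < 11.5.
V'(x) = 12x^2 − 232x + 805. Setting V'(x) = 0 gives x ≈ 4.5324 (the root in (0, 11.5)).
V''(x) = 24x − 232 is negative there, so this is the maximum; V ≈ 1638.0647.

4.5324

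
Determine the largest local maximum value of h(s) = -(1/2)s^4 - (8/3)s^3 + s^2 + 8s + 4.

h'(s) = -2s^3 - 8s^2 + 2s + 8 = 0 at s = -4, -1, 1.
h''(s) = -6s^2 - 16s + 2. h''(-4) = -30 < 0 ⇒ local maximum; h''(-1) = 12 > 0 ⇒ local minimum; h''(1) = -20 < 0 ⇒ local maximum.
The largest local maximum is h(-4) = 92/3.

92/3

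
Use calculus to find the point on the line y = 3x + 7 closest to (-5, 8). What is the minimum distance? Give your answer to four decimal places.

5.0596

Minimize D(x)^2 = (x + 5)^2 + (3x - 1)^2.
d/dx[D^2] = 2(x + 5) + 2·3·(3x - 1) = 0 ⇒ x = -1/5.
Then y = 32/5 and the distance is √(128/5) ≈ 5.0596.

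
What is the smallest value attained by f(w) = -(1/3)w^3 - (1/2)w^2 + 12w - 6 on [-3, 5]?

-75/2

The derivative is -w^2 - w + 12, whose only zero in [-3, 5] is w = 3.
Compare values at every candidate in [-3, 5]: f(-3) = -75/2; f(3) = 33/2; f(5) = -1/6.
So the minimum is f(-3) = -75/2.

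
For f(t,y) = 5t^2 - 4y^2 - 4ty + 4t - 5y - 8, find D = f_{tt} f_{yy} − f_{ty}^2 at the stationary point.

-96

∂f/∂t = 10t - 4y + 4 = 0 and ∂f/∂y = -4t - 8y - 5 = 0, so (t, y) = (-13/24, -17/48).
The Hessian has f_{tt} = 10, f_{yy} = -8, f_{ty} = -4, giving D = -96 < 0, so the point is a saddle point.
D = (10)·(-8) − (-4)^2 = -96.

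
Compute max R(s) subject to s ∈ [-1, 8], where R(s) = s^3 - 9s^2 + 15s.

The derivative is 3s^2 - 18s + 15, which vanishes at s = 1 and s = 5.
Candidates: R(-1) = -25, R(1) = 7, R(5) = -25, R(8) = 56.
Hence the absolute maximum is 56 at s = 8.

56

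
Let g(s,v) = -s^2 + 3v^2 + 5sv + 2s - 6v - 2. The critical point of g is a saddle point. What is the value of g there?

-38/37

∂g/∂s = -2s + 5v + 2 = 0 and ∂g/∂v = 5s + 6v - 6 = 0, so (s, v) = (42/37, 2/37).
The Hessian has g_{ss} = -2, g_{vv} = 6, g_{sv} = 5, giving D = -37 < 0, so the point is a saddle point.
g(42/37, 2/37) = -38/37.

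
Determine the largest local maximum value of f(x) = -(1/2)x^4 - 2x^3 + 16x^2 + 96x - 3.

f'(x) = -2x^3 - 6x^2 + 32x + 96 = 0 at x = -4, -3, 4.
Since f''(x) = -6x^2 - 12x + 32, we get f''(-4) = -16 < 0 ⇒ local maximum; f''(-3) = 14 > 0 ⇒ local minimum; f''(4) = -112 < 0 ⇒ local maximum.
Thus f has its largest local maximum at x = 4, with value 381.

381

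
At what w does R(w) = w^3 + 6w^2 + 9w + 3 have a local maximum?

-3

R'(w) = 3w^2 + 12w + 9 = 0 at w = -3, -1.
Second-derivative test with R''(w) = 6w + 12: R''(-3) = -6 < 0 ⇒ local maximum; R''(-1) = 6 > 0 ⇒ local minimum.
The local maximum is R(-3) = 3.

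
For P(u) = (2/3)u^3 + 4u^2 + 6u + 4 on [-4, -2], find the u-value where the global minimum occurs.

P'(u) = 2u^2 + 8u + 6, whose only zero in [-4, -2] is u = -3.
Candidates: P(-4) = 4/3,  P(-3) = 4,  P(-2) = 8/3.
So the minimum is P(-4) = 4/3.

-4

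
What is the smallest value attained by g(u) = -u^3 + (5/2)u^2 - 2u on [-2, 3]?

Differentiating, g'(u) = -3u^2 + 5u - 2; which vanishes at u = 2/3 and u = 1.
Evaluating at the critical points and endpoints: g(-2) = 22; g(2/3) = -14/27; g(1) = -1/2; g(3) = -21/2.
The minimum over the interval is -21/2, attained at u = 3.

-21/2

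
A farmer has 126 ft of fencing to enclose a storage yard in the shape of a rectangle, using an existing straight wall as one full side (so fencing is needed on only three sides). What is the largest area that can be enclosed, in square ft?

3969/2

Let the sides perpendicular to the wall have length x and the parallel side y, so 2x + y = 126 and the area is A = xy = x(126 − 2x).
A'(x) = 126 − 4x = 0 gives x = 63/2, and A''(x) = −4 < 0 confirms a maximum.
Then y = 126 − 2·63/2 = 63 and A = 3969/2.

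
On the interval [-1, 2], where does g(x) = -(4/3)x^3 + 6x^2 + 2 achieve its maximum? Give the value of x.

2

Differentiating, g'(x) = -4x^2 + 12x; whose only zero in [-1, 2] is x = 0.
Compare values at every candidate in [-1, 2]: g(-1) = 28/3; g(0) = 2; g(2) = 46/3.
The maximum over the interval is 46/3, attained at x = 2.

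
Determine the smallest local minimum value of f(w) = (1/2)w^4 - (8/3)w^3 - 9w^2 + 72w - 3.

Critical points: f'(w) = 2w^3 - 8w^2 - 18w + 72 vanishes at w = -3, 3, 4.
Since f''(w) = 6w^2 - 16w - 18, we get f''(-3) = 84 > 0 ⇒ local minimum; f''(3) = -12 < 0 ⇒ local maximum; f''(4) = 14 > 0 ⇒ local minimum.
The smallest local minimum is f(-3) = -375/2.

-375/2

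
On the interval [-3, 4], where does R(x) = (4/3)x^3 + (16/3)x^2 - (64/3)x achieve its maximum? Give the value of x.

R'(x) = 4x^2 + (32/3)x - 64/3, whose only zero in [-3, 4] is x = 4/3.
Evaluating at the critical points and endpoints: R(-3) = 76; R(4/3) = -1280/81; R(4) = 256/3.
So the maximum is R(4) = 256/3.

4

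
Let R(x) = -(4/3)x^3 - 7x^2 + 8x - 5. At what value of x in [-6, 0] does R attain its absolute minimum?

-4

Differentiating, R'(x) = -4x^2 - 14x + 8; whose only zero in [-6, 0] is x = -4.
Candidates: R(-6) = -17; R(-4) = -191/3; R(0) = -5.
So the minimum is R(-4) = -191/3.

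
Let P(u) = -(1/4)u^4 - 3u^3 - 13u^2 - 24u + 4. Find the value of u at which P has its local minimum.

-3

P'(u) = -u^3 - 9u^2 - 26u - 24 = 0 at u = -4, -3, -2.
Second-derivative test with P''(u) = -3u^2 - 18u - 26: P''(-4) = -2 < 0 ⇒ local maximum; P''(-3) = 1 > 0 ⇒ local minimum; P''(-2) = -2 < 0 ⇒ local maximum.
The local minimum is P(-3) = 79/4.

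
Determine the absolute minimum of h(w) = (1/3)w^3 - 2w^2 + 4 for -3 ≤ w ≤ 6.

-23

The derivative is w^2 - 4w, which vanishes at w = 0 and w = 4.
Candidates: h(-3) = -23,  h(0) = 4,  h(4) = -20/3,  h(6) = 4.
Hence the absolute minimum is -23 at w = -3.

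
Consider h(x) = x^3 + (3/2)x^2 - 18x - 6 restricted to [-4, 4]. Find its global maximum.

The derivative is 3x^2 + 3x - 18, which vanishes at x = -3 and x = 2.
Evaluating at the critical points and endpoints: h(-4) = 26; h(-3) = 69/2; h(2) = -28; h(4) = 10.
Hence the absolute maximum is 69/2 at x = -3.

69/2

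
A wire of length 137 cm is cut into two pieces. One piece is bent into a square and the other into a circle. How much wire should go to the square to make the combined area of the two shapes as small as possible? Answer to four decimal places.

76.7336

Let x be the length used for the square. Square side x/4; circle radius (137−x)/(2π).
A(x) = (x/4)² + π·((137−x)/(2π))² = x²/16 + (137−x)²/(4π) for 0 ≤ x ≤ 137. A'(x) = x/8 − (137−x)/(2π) = 0 gives x = 4·137/(π+4) ≈ 76.7336.
A'' = 1/8 + 1/(2π) > 0, so this gives the minimum combined area; x ≈ 76.7336 cm to the square.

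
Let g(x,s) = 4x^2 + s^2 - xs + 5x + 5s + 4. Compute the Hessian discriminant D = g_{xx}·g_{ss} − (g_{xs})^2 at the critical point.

15

∂g/∂x = 8x - s + 5 = 0 and ∂g/∂s = -x + 2s + 5 = 0, so (x, s) = (-1, -3).
The Hessian has g_{xx} = 8, g_{ss} = 2, g_{xs} = -1, giving D = 15 > 0 with g_{xx} > 0, so the point is a local minimum.
D = (8)·(2) − (-1)^2 = 15.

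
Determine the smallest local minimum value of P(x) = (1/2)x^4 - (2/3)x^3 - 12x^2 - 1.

Critical points: P'(x) = 2x^3 - 2x^2 - 24x vanishes at x = -3, 0, 4.
Since P''(x) = 6x^2 - 4x - 24, we get P''(-3) = 42 > 0 ⇒ local minimum; P''(0) = -24 < 0 ⇒ local maximum; P''(4) = 56 > 0 ⇒ local minimum.
Thus P has its smallest local minimum at x = 4, with value -323/3.

-323/3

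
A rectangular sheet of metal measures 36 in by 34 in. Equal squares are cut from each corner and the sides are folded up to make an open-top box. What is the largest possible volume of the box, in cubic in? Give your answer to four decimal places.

3170.0962

With cut size x, the volume is V(x) = x(36 − 2x)(34 − 2x) for 0 < x < 17.
V'(x) = 12x^2 − 280x + 1224. Setting V'(x) = 0 gives x ≈ 5.8262 (the root in (0, 17)).
V''(x) = 24x − 280 is negative there, so this is the maximum; V ≈ 3170.0962.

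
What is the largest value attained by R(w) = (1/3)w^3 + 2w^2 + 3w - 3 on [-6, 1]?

The derivative is w^2 + 4w + 3, which vanishes at w = -3 and w = -1.
Compare values at every candidate in [-6, 1]: R(-6) = -21; R(-3) = -3; R(-1) = -13/3; R(1) = 7/3.
So the maximum is R(1) = 7/3.

7/3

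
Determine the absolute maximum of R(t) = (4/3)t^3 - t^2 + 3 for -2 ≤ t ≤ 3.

The derivative is 4t^2 - 2t, which vanishes at t = 0 and t = 1/2.
Candidates: R(-2) = -35/3, R(0) = 3, R(1/2) = 35/12, R(3) = 30.
Hence the absolute maximum is 30 at t = 3.

30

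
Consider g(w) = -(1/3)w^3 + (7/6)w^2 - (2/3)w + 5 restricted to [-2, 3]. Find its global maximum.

The derivative is -w^2 + (7/3)w - 2/3, which vanishes at w = 1/3 and w = 2.
Candidates: g(-2) = 41/3; g(1/3) = 793/162; g(2) = 17/3; g(3) = 9/2.
The maximum over the interval is 41/3, attained at w = -2.

41/3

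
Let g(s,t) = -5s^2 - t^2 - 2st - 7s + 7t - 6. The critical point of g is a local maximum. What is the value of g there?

∂g/∂s = -10s - 2t - 7 = 0 and ∂g/∂t = -2s - 2t + 7 = 0, so (s, t) = (-7/4, 21/4).
The Hessian has g_{ss} = -10, g_{tt} = -2, g_{st} = -2, giving D = 16 > 0 with g_{ss} < 0, so the point is a local maximum.
g(-7/4, 21/4) = 37/2.

37/2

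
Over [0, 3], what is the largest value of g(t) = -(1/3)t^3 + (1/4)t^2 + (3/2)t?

Differentiating, g'(t) = -t^2 + (1/2)t + 3/2; whose only zero in [0, 3] is t = 3/2.
Evaluating at the critical points and endpoints: g(0) = 0, g(3/2) = 27/16, g(3) = -9/4.
The maximum over the interval is 27/16, attained at t = 3/2.

27/16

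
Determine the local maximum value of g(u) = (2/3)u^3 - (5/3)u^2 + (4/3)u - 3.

g'(u) = 2u^2 - (10/3)u + 4/3. Setting g'(u) = 0 gives u ∈ {2/3, 1}.
g''(u) = 4u - 10/3. g''(2/3) = -2/3 < 0 ⇒ local maximum; g''(1) = 2/3 > 0 ⇒ local minimum.
The local maximum is g(2/3) = -215/81.

-215/81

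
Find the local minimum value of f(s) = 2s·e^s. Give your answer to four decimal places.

-0.7358

By the product rule, f'(s) = (2s + 2)·e^s. Since e^s > 0, the only critical point is s = -1.
f''(-1) has the same sign as 2 > 0, so this is a local minimum.
f(-1) = (-2)·e^(-1) ≈ -0.7358.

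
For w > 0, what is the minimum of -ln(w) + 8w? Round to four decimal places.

3.0794

g'(w) = -1/w + 8 = 0 gives w = 1/8.
g''(w) = 1/w², which is positive for w > 0, so this is a local minimum.
g(1/8) = -1·ln(1/8) + 1 ≈ 3.0794.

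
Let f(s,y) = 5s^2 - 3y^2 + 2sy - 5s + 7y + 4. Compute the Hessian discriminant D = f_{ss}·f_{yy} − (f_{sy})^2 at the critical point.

∂f/∂s = 10s + 2y - 5 = 0 and ∂f/∂y = 2s - 6y + 7 = 0, so (s, y) = (1/4, 5/4).
The Hessian has f_{ss} = 10, f_{yy} = -6, f_{sy} = 2, giving D = -64 < 0, so the point is a saddle point.
D = (10)·(-6) − (2)^2 = -64.

-64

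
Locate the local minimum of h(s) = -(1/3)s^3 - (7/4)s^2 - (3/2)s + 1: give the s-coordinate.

Critical points: h'(s) = -s^2 - (7/2)s - 3/2 vanishes at s = -3, -1/2.
h''(s) = -2s - 7/2. h''(-3) = 5/2 > 0 ⇒ local minimum; h''(-1/2) = -5/2 < 0 ⇒ local maximum.
So the local minimum value is h(-3) = -5/4.

-3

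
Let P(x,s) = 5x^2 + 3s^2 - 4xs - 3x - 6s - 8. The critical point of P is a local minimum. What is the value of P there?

-631/44

∂P/∂x = 10x - 4s - 3 = 0 and ∂P/∂s = -4x + 6s - 6 = 0, so (x, s) = (21/22, 18/11).
The Hessian has P_{xx} = 10, P_{ss} = 6, P_{xs} = -4, giving D = 44 > 0 with P_{xx} > 0, so the point is a local minimum.
P(21/22, 18/11) = -631/44.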